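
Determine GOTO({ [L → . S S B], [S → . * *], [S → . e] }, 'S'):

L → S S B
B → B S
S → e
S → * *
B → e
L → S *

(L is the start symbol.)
GOTO(I, 'S') = CLOSURE({ [A → αX.β] : [A → α.Xβ] ∈ I, X = 'S' })

Items with dot before 'S', with the dot advanced:
  [L → . S S B] → [L → S . S B]
Closure of the advanced items:
  [L → S . S B] has the dot before S: add [S → . e], [S → . * *]

GOTO = { [L → S . S B], [S → . * *], [S → . e] }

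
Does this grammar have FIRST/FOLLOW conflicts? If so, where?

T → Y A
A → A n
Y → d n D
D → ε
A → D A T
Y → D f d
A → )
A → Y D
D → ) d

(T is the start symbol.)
A FIRST/FOLLOW conflict occurs when a non-terminal N has a nullable alternative N → β (β ⇒* ε) and another alternative N → α with FIRST(α) ∩ FOLLOW(N) ≠ ∅: on such a lookahead the parser cannot decide between expanding α and letting N vanish via β.

Nullable non-terminals: D.

D: nullable alternative(s) D → ε; FOLLOW(D) = { $, ')', 'd', 'f', 'n' }
  D → ε: FIRST \ {ε} = { } — this is the only nullable alternative, skip
  D → ) d: FIRST \ {ε} = { ')' } — overlaps FOLLOW(D) on { ')' }: CONFLICT

A, T, Y have no nullable alternative, so no FIRST/FOLLOW check is needed there.

So the grammar has 1 FIRST/FOLLOW conflict (marked CONFLICT above).

Answer: Yes. D → ')' d with FOLLOW(D) on { ')' }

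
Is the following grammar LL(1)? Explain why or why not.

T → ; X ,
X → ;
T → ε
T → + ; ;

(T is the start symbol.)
Relevant sets:
  FOLLOW(T) = { $ }

For T:
  PREDICT(T → ';' X ',') = { ';' }
  PREDICT(T → ε) = { $ }
  PREDICT(T → '+' ';' ';') = { '+' }
X has a single production, so nothing to check there.

All predict sets are disjoint. The grammar IS LL(1).

Answer: Yes, the grammar is LL(1).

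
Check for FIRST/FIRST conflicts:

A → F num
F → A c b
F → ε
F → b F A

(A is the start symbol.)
Yes. F → A c b / F → b F A on { 'b' }

FIRST sets of the non-terminals at (or reachable through a nullable prefix from) the front of some alternative:
  FIRST(A) = { 'b', 'num' }

Productions for F:
  F → A c b: FIRST = { 'b', 'num' }
  F → ε: FIRST = { ε }
  F → b F A: FIRST = { 'b' }
A has only one production, so no FIRST/FIRST conflict is possible there.

Conflict for F: F → A c b and F → b F A
  Overlap: { 'b' }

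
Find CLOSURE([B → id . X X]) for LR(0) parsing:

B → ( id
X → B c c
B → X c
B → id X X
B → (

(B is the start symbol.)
Start with: [B → id . X X]
  [B → id . X X] has the dot before X: add [X → . B c c]
  [X → . B c c] has the dot before B: add [B → . ( id], [B → . X c], [B → . id X X], [B → . (]
No further items can be added.

CLOSURE = { [B → . ( id], [B → . (], [B → . X c], [B → . id X X], [B → id . X X], [X → . B c c] }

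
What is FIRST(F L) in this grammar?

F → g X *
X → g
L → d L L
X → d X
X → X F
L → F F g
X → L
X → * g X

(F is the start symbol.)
FIRST sets of the non-terminals involved (from the grammar, by fixed-point iteration):
  FIRST(F) = { 'g' }

To compute FIRST(F L), process the symbols left to right:
Symbol F is a non-terminal. Add FIRST(F) \ {ε} = { 'g' }
F is not nullable (ε ∉ FIRST(F)), so stop here.
FIRST(F L) = { 'g' }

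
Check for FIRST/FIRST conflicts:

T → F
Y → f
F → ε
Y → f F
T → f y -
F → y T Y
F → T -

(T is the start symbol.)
A FIRST/FIRST conflict occurs when two productions N → α and N → β for the same non-terminal have FIRST(α) ∩ FIRST(β) ≠ ∅ (with ε ∈ FIRST of a nullable right-hand side, so two nullable alternatives also conflict).

FIRST sets of the non-terminals at (or reachable through a nullable prefix from) the front of some alternative:
  FIRST(F) = { '-', 'f', 'y', ε }
  FIRST(T) = { '-', 'f', 'y', ε }

Productions for T:
  T → F: FIRST = { '-', 'f', 'y', ε }
  T → f y -: FIRST = { 'f' }
Productions for Y:
  Y → f: FIRST = { 'f' }
  Y → f F: FIRST = { 'f' }
Productions for F:
  F → ε: FIRST = { ε }
  F → y T Y: FIRST = { 'y' }
  F → T -: FIRST = { '-', 'f', 'y' }

Conflict for T: T → F and T → f y -
  Overlap: { 'f' }
Conflict for Y: Y → f and Y → f F
  Overlap: { 'f' }
Conflict for F: F → y T Y and F → T -
  Overlap: { 'y' }

Answer: Yes. T → F / T → f y '-' on { 'f' }; Y → f / Y → f F on { 'f' }; F → y T Y / F → T '-' on { 'y' }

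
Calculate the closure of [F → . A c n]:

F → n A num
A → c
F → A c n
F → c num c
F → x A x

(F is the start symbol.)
To compute CLOSURE, for each item [A → α.Bβ] where B is a non-terminal, add [B → .γ] for all productions B → γ; repeat for the newly added items until nothing changes.

Start with: [F → . A c n]
  [F → . A c n] has the dot before A: add [A → . c]
No further items can be added.

CLOSURE = { [A → . c], [F → . A c n] }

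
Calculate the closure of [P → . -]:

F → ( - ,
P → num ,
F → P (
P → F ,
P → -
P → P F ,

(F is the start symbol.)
Start with: [P → . -]
The dot precedes the terminal '-', so nothing is added.

CLOSURE = { [P → . -] }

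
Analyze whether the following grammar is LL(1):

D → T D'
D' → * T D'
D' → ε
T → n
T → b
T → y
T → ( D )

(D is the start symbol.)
Yes, the grammar is LL(1).

A grammar is LL(1) if for each non-terminal N with multiple productions, the predict sets of those productions are pairwise disjoint, where PREDICT(N → α) = (FIRST(α) \ {ε}) ∪ (FOLLOW(N) if α ⇒* ε).

Relevant sets:
  FOLLOW(D') = { $, ')' }

For D':
  PREDICT(D' → '*' T D') = { '*' }
  PREDICT(D' → ε) = { $, ')' }
For T:
  PREDICT(T → n) = { 'n' }
  PREDICT(T → b) = { 'b' }
  PREDICT(T → y) = { 'y' }
  PREDICT(T → '(' D ')') = { '(' }
D has a single production, so nothing to check there.

All predict sets are disjoint. The grammar IS LL(1).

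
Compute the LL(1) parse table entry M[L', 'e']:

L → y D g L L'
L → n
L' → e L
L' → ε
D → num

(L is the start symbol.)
L' → e L, L' → ε

To find M[L', 'e'], we find productions for L' where 'e' is in the predict set (PREDICT(N → α) = (FIRST(α) \ {ε}) ∪ (FOLLOW(N) if α ⇒* ε)).

Relevant sets:
  FOLLOW(L') = { $, 'e' }

L' → e L: PREDICT = { 'e' }
  'e' is in predict set, so this production goes in M[L', 'e']
L' → ε: PREDICT = { $, 'e' }
  'e' is in predict set, so this production goes in M[L', 'e']

M[L', 'e'] = L' → e L, L' → ε  (a multiply-defined cell — the grammar is not LL(1))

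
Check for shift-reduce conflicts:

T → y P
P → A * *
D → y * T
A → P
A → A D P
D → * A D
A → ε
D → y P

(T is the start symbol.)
Yes — I5: [A → .] vs [P → A * . *]; I7: [A → .] vs [D → y . * T]

A shift-reduce conflict occurs when an LR(0) state has both:
  - a complete (reduce) item [A → α .] (dot at the end), and
  - a shift item [B → β . c γ] (dot before a terminal).

Augment with T' → T and build the canonical LR(0) collection (I0 = CLOSURE({[T' → . T]}), then GOTO on every symbol after a dot until no new states appear). It has 16 states:
  I0: { [T → . y P], [T' → . T] }  — shift
  I1: { [T' → T .] }  — accept
  I2: { [A → . A D P], [A → . P], [A → .], [P → . A * *], [T → y . P] }  — reduce
  I3: { [A → A . D P], [D → . * A D], [D → . y * T], [D → . y P], [P → A . * *] }  — shift
  I4: { [A → P .], [T → y P .] }  — 2 reduces
  I5: { [A → . A D P], [A → . P], [A → .], [D → * . A D], [P → . A * *], [P → A * . *] }  — shift, reduce
  I6: { [A → . A D P], [A → . P], [A → .], [A → A D . P], [P → . A * *] }  — reduce
  I7: { [A → . A D P], [A → . P], [A → .], [D → y . * T], [D → y . P], [P → . A * *] }  — shift, reduce
  I8: { [D → y * . T], [T → . y P] }  — shift
  I9: { [A → P .], [D → y P .] }  — 2 reduces
  I10: { [D → y * T .] }  — reduce
  I11: { [A → A D P .], [A → P .] }  — 2 reduces
  I12: { [P → A * * .] }  — reduce
  I13: { [A → A . D P], [D → * A . D], [D → . * A D], [D → . y * T], [D → . y P], [P → A . * *] }  — shift
  I14: { [A → P .] }  — reduce
  I15: { [A → . A D P], [A → . P], [A → .], [A → A D . P], [D → * A D .], [P → . A * *] }  — 2 reduces

I5 contains reduce item [A → .] and shift item [P → A * . *] — shift-reduce conflict.
I7 contains reduce item [A → .] and shift item [D → y . * T] — shift-reduce conflict.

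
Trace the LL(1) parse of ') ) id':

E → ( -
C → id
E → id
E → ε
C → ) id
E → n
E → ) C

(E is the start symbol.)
LL(1) parsing maintains a stack (initially the start symbol over $) and the input. At each step: if the stack top is a terminal, match it against the current input token; if it is a non-terminal N, replace it with the RHS of M[N, lookahead] (the unique production whose predict set contains the lookahead).

Stack is shown with the top on the left.

Stack   Input     Action
------------------------
E $     ) ) id $  output E → ) C
) C $   ) ) id $  match ')'
C $     ) id $    output C → ) id
) id $  ) id $    match ')'
id $    id $      match 'id'
$       $         accept

The string is accepted.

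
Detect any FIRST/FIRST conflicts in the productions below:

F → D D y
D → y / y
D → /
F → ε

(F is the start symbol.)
A FIRST/FIRST conflict occurs when two productions N → α and N → β for the same non-terminal have FIRST(α) ∩ FIRST(β) ≠ ∅ (with ε ∈ FIRST of a nullable right-hand side, so two nullable alternatives also conflict).

FIRST sets of the non-terminals at (or reachable through a nullable prefix from) the front of some alternative:
  FIRST(D) = { '/', 'y' }

Productions for F:
  F → D D y: FIRST = { '/', 'y' }
  F → ε: FIRST = { ε }
Productions for D:
  D → y / y: FIRST = { 'y' }
  D → /: FIRST = { '/' }

All alternatives of each non-terminal have pairwise disjoint FIRST sets.

Answer: No FIRST/FIRST conflicts.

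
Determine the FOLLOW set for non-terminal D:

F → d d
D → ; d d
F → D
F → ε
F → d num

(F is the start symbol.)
To compute FOLLOW(D), find every occurrence of D on a right-hand side N → α D β: add FIRST(β) \ {ε}, and if β is empty or nullable also add FOLLOW(N). Iterate to a fixed point.

In F → D: D is at the end, add FOLLOW(F)

The FOLLOW sets referred to above (computed the same way, to a fixed point):
  FOLLOW(F) = { $ }

Taking the union: FOLLOW(D) = { $ }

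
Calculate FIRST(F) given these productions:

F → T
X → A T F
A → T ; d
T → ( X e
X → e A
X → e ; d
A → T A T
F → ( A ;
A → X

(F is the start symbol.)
To compute FIRST(F), examine every production with F on the left-hand side, reading each right-hand side left to right until a non-nullable symbol is reached.

FIRST sets of the other non-terminals involved (by the same procedure, iterated to a fixed point):
  FIRST(T) = { '(' }

From F → T:
  - T is a non-terminal: add FIRST(T) \ {ε} = { '(' }
    T is not nullable, so stop
From F → ( A ;:
  - '(' is a terminal: add '(' and stop

Collecting: FIRST(F) = { '(' }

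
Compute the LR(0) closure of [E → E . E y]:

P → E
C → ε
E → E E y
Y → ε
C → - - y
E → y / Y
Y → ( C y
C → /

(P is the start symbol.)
{ [E → . E E y], [E → . y / Y], [E → E . E y] }

To compute CLOSURE, for each item [A → α.Bβ] where B is a non-terminal, add [B → .γ] for all productions B → γ; repeat for the newly added items until nothing changes.

Start with: [E → E . E y]
  [E → E . E y] has the dot before E: add [E → . E E y], [E → . y / Y]
No further items can be added.

CLOSURE = { [E → . E E y], [E → . y / Y], [E → E . E y] }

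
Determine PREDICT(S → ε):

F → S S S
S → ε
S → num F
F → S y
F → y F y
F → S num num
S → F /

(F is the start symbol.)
PREDICT(S → ε) = (FIRST(RHS) \ {ε}) ∪ (FOLLOW(S) if ε ∈ FIRST(RHS), i.e. RHS ⇒* ε)
The right-hand side is ε (FIRST(ε) = { ε }), so the predict set is FOLLOW(S) = { $, '/', 'num', 'y' }
PREDICT(S → ε) = { $, '/', 'num', 'y' }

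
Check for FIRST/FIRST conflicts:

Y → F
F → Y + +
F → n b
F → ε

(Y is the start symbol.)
Yes. F → Y '+' '+' / F → n b on { 'n' }

A FIRST/FIRST conflict occurs when two productions N → α and N → β for the same non-terminal have FIRST(α) ∩ FIRST(β) ≠ ∅ (with ε ∈ FIRST of a nullable right-hand side, so two nullable alternatives also conflict).

FIRST sets of the non-terminals at (or reachable through a nullable prefix from) the front of some alternative:
  FIRST(Y) = { '+', 'n', ε }

Productions for F:
  F → Y + +: FIRST = { '+', 'n' }
  F → n b: FIRST = { 'n' }
  F → ε: FIRST = { ε }
Y has only one production, so no FIRST/FIRST conflict is possible there.

Conflict for F: F → Y + + and F → n b
  Overlap: { 'n' }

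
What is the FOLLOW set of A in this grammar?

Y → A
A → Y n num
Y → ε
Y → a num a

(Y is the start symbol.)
{ $, 'n' }

To compute FOLLOW(A), find every occurrence of A on a right-hand side N → α A β: add FIRST(β) \ {ε}, and if β is empty or nullable also add FOLLOW(N). Iterate to a fixed point.

In Y → A: A is at the end, add FOLLOW(Y)

The FOLLOW sets referred to above (computed the same way, to a fixed point):
  FOLLOW(Y) = { $, 'n' }

Taking the union: FOLLOW(A) = { $, 'n' }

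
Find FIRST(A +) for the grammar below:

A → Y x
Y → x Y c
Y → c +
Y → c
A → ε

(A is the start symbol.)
FIRST sets of the non-terminals involved (from the grammar, by fixed-point iteration):
  FIRST(A) = { 'c', 'x', ε }

To compute FIRST(A +), process the symbols left to right:
Symbol A is a non-terminal. Add FIRST(A) \ {ε} = { 'c', 'x' }
A is nullable (ε ∈ FIRST(A)), continue to the next symbol.
Symbol + is a terminal. Add '+' and stop.
FIRST(A +) = { '+', 'c', 'x' }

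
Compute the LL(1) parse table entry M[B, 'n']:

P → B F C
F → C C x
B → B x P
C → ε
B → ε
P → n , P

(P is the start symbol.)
Empty (error entry)

To find M[B, 'n'], we find productions for B where 'n' is in the predict set (PREDICT(N → α) = (FIRST(α) \ {ε}) ∪ (FOLLOW(N) if α ⇒* ε)).

Relevant sets:
  FIRST(B) = { 'x', ε }
  FOLLOW(B) = { 'x' }

B → B x P: PREDICT = { 'x' }
B → ε: PREDICT = { 'x' }

M[B, 'n'] is empty (no production applies)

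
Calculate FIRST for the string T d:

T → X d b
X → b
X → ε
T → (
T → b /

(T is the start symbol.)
{ '(', 'b', 'd' }

FIRST sets of the non-terminals involved (from the grammar, by fixed-point iteration):
  FIRST(T) = { '(', 'b', 'd' }

To compute FIRST(T d), process the symbols left to right:
Symbol T is a non-terminal. Add FIRST(T) \ {ε} = { '(', 'b', 'd' }
T is not nullable (ε ∉ FIRST(T)), so stop here.
FIRST(T d) = { '(', 'b', 'd' }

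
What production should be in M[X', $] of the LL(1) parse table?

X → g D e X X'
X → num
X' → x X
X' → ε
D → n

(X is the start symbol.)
X' → ε

To find M[X', $], we find productions for X' where $ is in the predict set (PREDICT(N → α) = (FIRST(α) \ {ε}) ∪ (FOLLOW(N) if α ⇒* ε)).

Relevant sets:
  FOLLOW(X') = { $, 'x' }

X' → x X: PREDICT = { 'x' }
X' → ε: PREDICT = { $, 'x' }
  $ is in predict set, so this production goes in M[X', $]

M[X', $] = X' → ε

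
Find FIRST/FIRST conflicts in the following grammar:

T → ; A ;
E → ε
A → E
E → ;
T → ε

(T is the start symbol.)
A FIRST/FIRST conflict occurs when two productions N → α and N → β for the same non-terminal have FIRST(α) ∩ FIRST(β) ≠ ∅ (with ε ∈ FIRST of a nullable right-hand side, so two nullable alternatives also conflict).

Productions for T:
  T → ; A ;: FIRST = { ';' }
  T → ε: FIRST = { ε }
Productions for E:
  E → ε: FIRST = { ε }
  E → ;: FIRST = { ';' }
A has only one production, so no FIRST/FIRST conflict is possible there.

All alternatives of each non-terminal have pairwise disjoint FIRST sets.

Answer: No FIRST/FIRST conflicts.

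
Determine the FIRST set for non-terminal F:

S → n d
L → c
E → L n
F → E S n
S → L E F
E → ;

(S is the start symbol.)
{ ';', 'c' }

FIRST sets of the other non-terminals involved (by the same procedure, iterated to a fixed point):
  FIRST(E) = { ';', 'c' }

From F → E S n:
  - E is a non-terminal: add FIRST(E) \ {ε} = { ';', 'c' }
    E is not nullable, so stop

Collecting: FIRST(F) = { ';', 'c' }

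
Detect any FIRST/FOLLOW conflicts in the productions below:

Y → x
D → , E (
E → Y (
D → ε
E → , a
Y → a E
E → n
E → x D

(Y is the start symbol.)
No FIRST/FOLLOW conflicts.

A FIRST/FOLLOW conflict occurs when a non-terminal N has a nullable alternative N → β (β ⇒* ε) and another alternative N → α with FIRST(α) ∩ FOLLOW(N) ≠ ∅: on such a lookahead the parser cannot decide between expanding α and letting N vanish via β.

Nullable non-terminals: D.

D: nullable alternative(s) D → ε; FOLLOW(D) = { $, '(' }
  D → , E (: FIRST \ {ε} = { ',' } — disjoint from FOLLOW(D)
  D → ε: FIRST \ {ε} = { } — this is the only nullable alternative, skip

E, Y have no nullable alternative, so no FIRST/FOLLOW check is needed there.

No FIRST/FOLLOW conflicts found.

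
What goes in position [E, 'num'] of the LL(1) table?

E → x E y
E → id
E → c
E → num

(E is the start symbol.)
E → num

To find M[E, 'num'], we find productions for E where 'num' is in the predict set (PREDICT(N → α) = (FIRST(α) \ {ε}) ∪ (FOLLOW(N) if α ⇒* ε)).

E → x E y: PREDICT = { 'x' }
E → id: PREDICT = { 'id' }
E → c: PREDICT = { 'c' }
E → num: PREDICT = { 'num' }
  'num' is in predict set, so this production goes in M[E, 'num']

M[E, 'num'] = E → num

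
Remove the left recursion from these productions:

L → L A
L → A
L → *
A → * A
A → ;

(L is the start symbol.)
L → A L'
L → * L'
L' → A L'
L' → ε
A → * A
A → ;

L is directly left-recursive. The standard transformation for
  A → A α₁ | ... | A α_m | β₁ | ... | β_n
is
  A  → β₁ A' | ... | β_n A'
  A' → α₁ A' | ... | α_m A' | ε

L → A becomes L → A L'
L → * becomes L → * L'
L → L A becomes L' → A L'
Add L' → ε

Productions for other non-terminals are unchanged:
  A → * A
  A → ;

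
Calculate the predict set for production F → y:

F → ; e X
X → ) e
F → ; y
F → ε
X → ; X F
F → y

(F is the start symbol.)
PREDICT(F → y) = (FIRST(RHS) \ {ε}) ∪ (FOLLOW(F) if ε ∈ FIRST(RHS), i.e. RHS ⇒* ε)
FIRST(y) = { 'y' }
ε ∉ FIRST(y), so FOLLOW(F) is not added.
PREDICT(F → y) = { 'y' }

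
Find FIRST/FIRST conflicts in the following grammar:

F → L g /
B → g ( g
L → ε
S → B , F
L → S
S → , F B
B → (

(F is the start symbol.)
A FIRST/FIRST conflict occurs when two productions N → α and N → β for the same non-terminal have FIRST(α) ∩ FIRST(β) ≠ ∅ (with ε ∈ FIRST of a nullable right-hand side, so two nullable alternatives also conflict).

FIRST sets of the non-terminals at (or reachable through a nullable prefix from) the front of some alternative:
  FIRST(S) = { '(', ',', 'g' }
  FIRST(B) = { '(', 'g' }

Productions for B:
  B → g ( g: FIRST = { 'g' }
  B → (: FIRST = { '(' }
Productions for L:
  L → ε: FIRST = { ε }
  L → S: FIRST = { '(', ',', 'g' }
Productions for S:
  S → B , F: FIRST = { '(', 'g' }
  S → , F B: FIRST = { ',' }
F has only one production, so no FIRST/FIRST conflict is possible there.

All alternatives of each non-terminal have pairwise disjoint FIRST sets.

Answer: No FIRST/FIRST conflicts.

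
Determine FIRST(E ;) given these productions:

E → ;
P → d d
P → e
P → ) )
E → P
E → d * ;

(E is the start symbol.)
FIRST sets of the non-terminals involved (from the grammar, by fixed-point iteration):
  FIRST(E) = { ')', ';', 'd', 'e' }

To compute FIRST(E ;), process the symbols left to right:
Symbol E is a non-terminal. Add FIRST(E) \ {ε} = { ')', ';', 'd', 'e' }
E is not nullable (ε ∉ FIRST(E)), so stop here.
FIRST(E ;) = { ')', ';', 'd', 'e' }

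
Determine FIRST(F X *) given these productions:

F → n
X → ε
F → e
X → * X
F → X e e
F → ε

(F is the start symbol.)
FIRST sets of the non-terminals involved (from the grammar, by fixed-point iteration):
  FIRST(F) = { '*', 'e', 'n', ε }
  FIRST(X) = { '*', ε }

To compute FIRST(F X *), process the symbols left to right:
Symbol F is a non-terminal. Add FIRST(F) \ {ε} = { '*', 'e', 'n' }
F is nullable (ε ∈ FIRST(F)), continue to the next symbol.
Symbol X is a non-terminal. Add FIRST(X) \ {ε} = { '*' }
X is nullable (ε ∈ FIRST(X)), continue to the next symbol.
Symbol * is a terminal. Add '*' and stop.
FIRST(F X *) = { '*', 'e', 'n' }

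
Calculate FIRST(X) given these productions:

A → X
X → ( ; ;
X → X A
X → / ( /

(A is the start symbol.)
{ '(', '/' }

To compute FIRST(X), examine every production with X on the left-hand side, reading each right-hand side left to right until a non-nullable symbol is reached.

From X → ( ; ;:
  - '(' is a terminal: add '(' and stop
From X → X A:
  - X is the symbol being defined: contributes nothing new
    X is not nullable, so stop
From X → / ( /:
  - '/' is a terminal: add '/' and stop

Collecting: FIRST(X) = { '(', '/' }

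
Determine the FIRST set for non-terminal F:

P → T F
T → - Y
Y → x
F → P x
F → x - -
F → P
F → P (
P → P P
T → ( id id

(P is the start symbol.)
{ '(', '-', 'x' }

To compute FIRST(F), examine every production with F on the left-hand side, reading each right-hand side left to right until a non-nullable symbol is reached.

FIRST sets of the other non-terminals involved (by the same procedure, iterated to a fixed point):
  FIRST(P) = { '(', '-' }

From F → P x:
  - P is a non-terminal: add FIRST(P) \ {ε} = { '(', '-' }
    P is not nullable, so stop
From F → x - -:
  - x is a terminal: add 'x' and stop
From F → P:
  - P is a non-terminal: add FIRST(P) \ {ε} = { '(', '-' }
    P is not nullable, so stop
From F → P (:
  - P is a non-terminal: add FIRST(P) \ {ε} = { '(', '-' }
    P is not nullable, so stop

Collecting: FIRST(F) = { '(', '-', 'x' }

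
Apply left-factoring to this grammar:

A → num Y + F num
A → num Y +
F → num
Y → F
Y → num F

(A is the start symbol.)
Left-factoring transforms A → αβ₁ | αβ₂ into A → αA' and A' → β₁ | β₂
(α is the longest common prefix among the alternatives). Repeat until
no nonterminal has two alternatives with a common prefix.

Round 1: A has alternatives sharing prefix 'num Y +'. Introduce A': A → num Y + A'
  Add: A' → F num
  Add: A' → ε

No remaining common prefixes — done.

Resulting grammar:
A → num Y + A'
A' → F num
A' → ε
F → num
Y → F
Y → num F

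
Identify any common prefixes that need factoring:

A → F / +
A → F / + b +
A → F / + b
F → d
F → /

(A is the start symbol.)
Yes, A has productions with common prefix 'F / +'

Left-factoring is needed when two productions for the same non-terminal
share a common prefix on the right-hand side.

Productions for A:
  A → F / +
  A → F / + b +
  A → F / + b
Productions for F:
  F → d
  F → /

Found common prefix 'F / +' in productions for A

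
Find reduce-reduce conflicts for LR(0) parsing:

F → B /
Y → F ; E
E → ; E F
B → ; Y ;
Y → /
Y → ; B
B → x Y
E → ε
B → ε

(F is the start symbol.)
Augment with F' → F and build the canonical LR(0) collection (I0 = CLOSURE({[F' → . F]}), then GOTO on every symbol after a dot until no new states appear). It has 18 states:
  I0: { [B → . ; Y ;], [B → . x Y], [B → .], [F → . B /], [F' → . F] }  — shift, reduce
  I1: { [B → . ; Y ;], [B → . x Y], [B → .], [B → ; . Y ;], [F → . B /], [Y → . /], [Y → . ; B], [Y → . F ; E] }  — shift, reduce
  I2: { [F → B . /] }  — shift
  I3: { [F' → F .] }  — accept
  I4: { [B → . ; Y ;], [B → . x Y], [B → .], [B → x . Y], [F → . B /], [Y → . /], [Y → . ; B], [Y → . F ; E] }  — shift, reduce
  I5: { [Y → / .] }  — reduce
  I6: { [B → . ; Y ;], [B → . x Y], [B → .], [B → ; . Y ;], [F → . B /], [Y → . /], [Y → . ; B], [Y → . F ; E], [Y → ; . B] }  — shift, reduce
  I7: { [Y → F . ; E] }  — shift
  I8: { [B → x Y .] }  — reduce
  I9: { [E → . ; E F], [E → .], [Y → F ; . E] }  — shift, reduce
  I10: { [E → . ; E F], [E → .], [E → ; . E F] }  — shift, reduce
  I11: { [Y → F ; E .] }  — reduce
  I12: { [B → . ; Y ;], [B → . x Y], [B → .], [E → ; E . F], [F → . B /] }  — shift, reduce
  I13: { [E → ; E F .] }  — reduce
  I14: { [F → B . /], [Y → ; B .] }  — shift, reduce
  I15: { [B → ; Y . ;] }  — shift
  I16: { [B → ; Y ; .] }  — reduce
  I17: { [F → B / .] }  — reduce

No state contains more than one complete item.

Answer: No reduce-reduce conflicts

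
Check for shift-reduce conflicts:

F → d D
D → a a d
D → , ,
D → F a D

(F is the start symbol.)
No shift-reduce conflicts

A shift-reduce conflict occurs when an LR(0) state has both:
  - a complete (reduce) item [A → α .] (dot at the end), and
  - a shift item [B → β . c γ] (dot before a terminal).

Augment with F' → F and build the canonical LR(0) collection (I0 = CLOSURE({[F' → . F]}), then GOTO on every symbol after a dot until no new states appear). It has 12 states:
  I0: { [F → . d D], [F' → . F] }  — shift
  I1: { [F' → F .] }  — accept
  I2: { [D → . , ,], [D → . F a D], [D → . a a d], [F → . d D], [F → d . D] }  — shift
  I3: { [D → , . ,] }  — shift
  I4: { [F → d D .] }  — reduce
  I5: { [D → F . a D] }  — shift
  I6: { [D → a . a d] }  — shift
  I7: { [D → a a . d] }  — shift
  I8: { [D → a a d .] }  — reduce
  I9: { [D → . , ,], [D → . F a D], [D → . a a d], [D → F a . D], [F → . d D] }  — shift
  I10: { [D → F a D .] }  — reduce
  I11: { [D → , , .] }  — reduce

No state contains both a complete item and a shift item.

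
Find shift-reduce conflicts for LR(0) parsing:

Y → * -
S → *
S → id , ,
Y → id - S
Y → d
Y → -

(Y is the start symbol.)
No shift-reduce conflicts

Augment with Y' → Y and build the canonical LR(0) collection (I0 = CLOSURE({[Y' → . Y]}), then GOTO on every symbol after a dot until no new states appear). It has 13 states:
  I0: { [Y → . * -], [Y → . -], [Y → . d], [Y → . id - S], [Y' → . Y] }  — shift
  I1: { [Y → * . -] }  — shift
  I2: { [Y → - .] }  — reduce
  I3: { [Y' → Y .] }  — accept
  I4: { [Y → d .] }  — reduce
  I5: { [Y → id . - S] }  — shift
  I6: { [S → . *], [S → . id , ,], [Y → id - . S] }  — shift
  I7: { [S → * .] }  — reduce
  I8: { [Y → id - S .] }  — reduce
  I9: { [S → id . , ,] }  — shift
  I10: { [S → id , . ,] }  — shift
  I11: { [S → id , , .] }  — reduce
  I12: { [Y → * - .] }  — reduce

No state contains both a complete item and a shift item.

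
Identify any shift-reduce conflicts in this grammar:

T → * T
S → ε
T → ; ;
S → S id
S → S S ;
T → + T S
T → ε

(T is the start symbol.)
Yes — I0: [T → .] vs [T → . * T]; I1: [T → .] vs [T → . * T]; I2: [T → .] vs [T → . * T]; I7: [S → .] vs [S → S . id]; I8: [S → .] vs [S → S S . ;]

Augment with T' → T and build the canonical LR(0) collection (I0 = CLOSURE({[T' → . T]}), then GOTO on every symbol after a dot until no new states appear). It has 12 states:
  I0: { [T → . * T], [T → . + T S], [T → . ; ;], [T → .], [T' → . T] }  — shift, reduce
  I1: { [T → * . T], [T → . * T], [T → . + T S], [T → . ; ;], [T → .] }  — shift, reduce
  I2: { [T → + . T S], [T → . * T], [T → . + T S], [T → . ; ;], [T → .] }  — shift, reduce
  I3: { [T → ; . ;] }  — shift
  I4: { [T' → T .] }  — accept
  I5: { [T → ; ; .] }  — reduce
  I6: { [S → . S S ;], [S → . S id], [S → .], [T → + T . S] }  — reduce
  I7: { [S → . S S ;], [S → . S id], [S → .], [S → S . S ;], [S → S . id], [T → + T S .] }  — shift, 2 reduces
  I8: { [S → . S S ;], [S → . S id], [S → .], [S → S . S ;], [S → S . id], [S → S S . ;] }  — shift, reduce
  I9: { [S → S id .] }  — reduce
  I10: { [S → S S ; .] }  — reduce
  I11: { [T → * T .] }  — reduce

I0 contains reduce item [T → .] and shift items [T → . * T], [T → . + T S], [T → . ; ;] — shift-reduce conflict.
I1 contains reduce item [T → .] and shift items [T → . * T], [T → . + T S], [T → . ; ;] — shift-reduce conflict.
I2 contains reduce item [T → .] and shift items [T → . * T], [T → . + T S], [T → . ; ;] — shift-reduce conflict.
I7 contains reduce items [S → .], [T → + T S .] and shift item [S → S . id] — shift-reduce conflict.
I8 contains reduce item [S → .] and shift items [S → S S . ;], [S → S . id] — shift-reduce conflict.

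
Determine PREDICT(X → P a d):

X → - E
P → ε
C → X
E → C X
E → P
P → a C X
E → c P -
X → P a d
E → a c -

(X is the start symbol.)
PREDICT(X → P a d) = (FIRST(RHS) \ {ε}) ∪ (FOLLOW(X) if ε ∈ FIRST(RHS), i.e. RHS ⇒* ε)
FIRST(P) = { 'a', ε }
FIRST(P a d) = { 'a' }
ε ∉ FIRST(P a d), so FOLLOW(X) is not added.
PREDICT(X → P a d) = { 'a' }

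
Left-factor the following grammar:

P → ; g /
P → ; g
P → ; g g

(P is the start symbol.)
P → ; g P'
P' → /
P' → ε
P' → g

Left-factoring transforms A → αβ₁ | αβ₂ into A → αA' and A' → β₁ | β₂
(α is the longest common prefix among the alternatives). Repeat until
no nonterminal has two alternatives with a common prefix.

Round 1: P has alternatives sharing prefix '; g'. Introduce P': P → ; g P'
  Add: P' → /
  Add: P' → ε
  Add: P' → g

No remaining common prefixes — done.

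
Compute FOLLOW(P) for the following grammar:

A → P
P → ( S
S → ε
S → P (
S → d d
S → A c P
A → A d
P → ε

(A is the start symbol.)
{ $, '(', 'c', 'd' }

To compute FOLLOW(P), find every occurrence of P on a right-hand side N → α P β: add FIRST(β) \ {ε}, and if β is empty or nullable also add FOLLOW(N). Iterate to a fixed point.

In A → P: P is at the end, add FOLLOW(A)
In S → P (: P is followed by '(', add FIRST('(') \ {ε} = { '(' }
In S → A c P: P is at the end, add FOLLOW(S)

The FOLLOW sets referred to above (computed the same way, to a fixed point):
  FOLLOW(A) = { $, 'c', 'd' }
  FOLLOW(S) = { $, '(', 'c', 'd' }

Taking the union: FOLLOW(P) = { $, '(', 'c', 'd' }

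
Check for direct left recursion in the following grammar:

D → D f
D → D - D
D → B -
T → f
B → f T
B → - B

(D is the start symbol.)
Yes, D is left-recursive

Direct left recursion occurs when N → N α for some non-terminal N (the right-hand side begins with the left-hand side itself).

D → D f: LEFT RECURSIVE (starts with D)
D → D - D: LEFT RECURSIVE (starts with D)
D → B -: starts with B
T → f: starts with f
B → f T: starts with f
B → - B: starts with '-'

The grammar has direct left recursion on: D.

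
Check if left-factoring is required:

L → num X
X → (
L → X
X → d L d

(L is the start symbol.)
No, left-factoring is not needed

Left-factoring is needed when two productions for the same non-terminal
share a common prefix on the right-hand side.

Productions for L:
  L → num X
  L → X
Productions for X:
  X → (
  X → d L d

No common prefixes found.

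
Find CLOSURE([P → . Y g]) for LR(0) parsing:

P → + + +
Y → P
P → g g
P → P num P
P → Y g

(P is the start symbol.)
{ [P → . + + +], [P → . P num P], [P → . Y g], [P → . g g], [Y → . P] }

To compute CLOSURE, for each item [A → α.Bβ] where B is a non-terminal, add [B → .γ] for all productions B → γ; repeat for the newly added items until nothing changes.

Start with: [P → . Y g]
  [P → . Y g] has the dot before Y: add [Y → . P]
  [Y → . P] has the dot before P: add [P → . + + +], [P → . g g], [P → . P num P]
No further items can be added.

CLOSURE = { [P → . + + +], [P → . P num P], [P → . Y g], [P → . g g], [Y → . P] }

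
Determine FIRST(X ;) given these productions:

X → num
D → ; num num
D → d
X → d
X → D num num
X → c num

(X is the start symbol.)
FIRST sets of the non-terminals involved (from the grammar, by fixed-point iteration):
  FIRST(X) = { ';', 'c', 'd', 'num' }

To compute FIRST(X ;), process the symbols left to right:
Symbol X is a non-terminal. Add FIRST(X) \ {ε} = { ';', 'c', 'd', 'num' }
X is not nullable (ε ∉ FIRST(X)), so stop here.
FIRST(X ;) = { ';', 'c', 'd', 'num' }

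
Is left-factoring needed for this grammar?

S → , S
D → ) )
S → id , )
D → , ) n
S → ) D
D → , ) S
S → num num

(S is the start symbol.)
Yes, D has productions with common prefix ', )'

Left-factoring is needed when two productions for the same non-terminal
share a common prefix on the right-hand side.

Productions for S:
  S → , S
  S → id , )
  S → ) D
  S → num num
Productions for D:
  D → ) )
  D → , ) n
  D → , ) S

Found common prefix ', )' in productions for D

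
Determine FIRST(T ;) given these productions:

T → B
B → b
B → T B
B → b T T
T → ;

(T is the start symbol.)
{ ';', 'b' }

FIRST sets of the non-terminals involved (from the grammar, by fixed-point iteration):
  FIRST(T) = { ';', 'b' }

To compute FIRST(T ;), process the symbols left to right:
Symbol T is a non-terminal. Add FIRST(T) \ {ε} = { ';', 'b' }
T is not nullable (ε ∉ FIRST(T)), so stop here.
FIRST(T ;) = { ';', 'b' }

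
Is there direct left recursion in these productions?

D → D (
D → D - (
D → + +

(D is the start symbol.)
Yes, D is left-recursive

Direct left recursion occurs when N → N α for some non-terminal N (the right-hand side begins with the left-hand side itself).

D → D (: LEFT RECURSIVE (starts with D)
D → D - (: LEFT RECURSIVE (starts with D)
D → + +: starts with '+'

The grammar has direct left recursion on: D.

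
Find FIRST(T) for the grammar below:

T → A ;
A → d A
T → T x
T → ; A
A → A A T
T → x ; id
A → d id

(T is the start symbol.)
To compute FIRST(T), examine every production with T on the left-hand side, reading each right-hand side left to right until a non-nullable symbol is reached.

FIRST sets of the other non-terminals involved (by the same procedure, iterated to a fixed point):
  FIRST(A) = { 'd' }

From T → A ;:
  - A is a non-terminal: add FIRST(A) \ {ε} = { 'd' }
    A is not nullable, so stop
From T → T x:
  - T is the symbol being defined: contributes nothing new
    T is not nullable, so stop
From T → ; A:
  - ';' is a terminal: add ';' and stop
From T → x ; id:
  - x is a terminal: add 'x' and stop

Collecting: FIRST(T) = { ';', 'd', 'x' }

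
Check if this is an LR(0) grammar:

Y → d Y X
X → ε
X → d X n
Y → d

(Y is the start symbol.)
A grammar is LR(0) if no state in the canonical LR(0) collection has:
  - both a shift item (dot before a terminal) and a complete item (shift-reduce conflict), or
  - two or more complete items (reduce-reduce conflict; the accept item [Y' → Y .] counts as a complete item here).

Augment with Y' → Y and build the canonical LR(0) collection (I0 = CLOSURE({[Y' → . Y]}), then GOTO on every symbol after a dot until no new states appear). It has 8 states:
  I0: { [Y → . d Y X], [Y → . d], [Y' → . Y] }  — shift
  I1: { [Y' → Y .] }  — accept
  I2: { [Y → . d Y X], [Y → . d], [Y → d . Y X], [Y → d .] }  — shift, reduce
  I3: { [X → . d X n], [X → .], [Y → d Y . X] }  — shift, reduce
  I4: { [Y → d Y X .] }  — reduce
  I5: { [X → . d X n], [X → .], [X → d . X n] }  — shift, reduce
  I6: { [X → d X . n] }  — shift
  I7: { [X → d X n .] }  — reduce

Conflict in state I2:
  Shift-reduce conflict between [Y → d .] and [Y → . d]
So the grammar is NOT LR(0).

Answer: No. Shift-reduce conflict between [Y → d .] and [Y → . d]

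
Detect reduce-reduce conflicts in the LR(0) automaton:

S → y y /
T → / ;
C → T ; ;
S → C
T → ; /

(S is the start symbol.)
No reduce-reduce conflicts

Augment with S' → S and build the canonical LR(0) collection (I0 = CLOSURE({[S' → . S]}), then GOTO on every symbol after a dot until no new states appear). It has 13 states:
  I0: { [C → . T ; ;], [S → . C], [S → . y y /], [S' → . S], [T → . / ;], [T → . ; /] }  — shift
  I1: { [T → / . ;] }  — shift
  I2: { [T → ; . /] }  — shift
  I3: { [S → C .] }  — reduce
  I4: { [S' → S .] }  — accept
  I5: { [C → T . ; ;] }  — shift
  I6: { [S → y . y /] }  — shift
  I7: { [S → y y . /] }  — shift
  I8: { [S → y y / .] }  — reduce
  I9: { [C → T ; . ;] }  — shift
  I10: { [C → T ; ; .] }  — reduce
  I11: { [T → ; / .] }  — reduce
  I12: { [T → / ; .] }  — reduce

No state contains more than one complete item.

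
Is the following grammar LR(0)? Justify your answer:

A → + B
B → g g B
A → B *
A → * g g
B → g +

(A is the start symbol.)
Yes, the grammar is LR(0)

Augment with A' → A and build the canonical LR(0) collection (I0 = CLOSURE({[A' → . A]}), then GOTO on every symbol after a dot until no new states appear). It has 13 states:
  I0: { [A → . * g g], [A → . + B], [A → . B *], [A' → . A], [B → . g +], [B → . g g B] }  — shift
  I1: { [A → * . g g] }  — shift
  I2: { [A → + . B], [B → . g +], [B → . g g B] }  — shift
  I3: { [A' → A .] }  — accept
  I4: { [A → B . *] }  — shift
  I5: { [B → g . +], [B → g . g B] }  — shift
  I6: { [B → g + .] }  — reduce
  I7: { [B → . g +], [B → . g g B], [B → g g . B] }  — shift
  I8: { [B → g g B .] }  — reduce
  I9: { [A → B * .] }  — reduce
  I10: { [A → + B .] }  — reduce
  I11: { [A → * g . g] }  — shift
  I12: { [A → * g g .] }  — reduce

Every state is either a pure shift/goto state or contains exactly one complete item and nothing to shift — no conflicts. The grammar is LR(0).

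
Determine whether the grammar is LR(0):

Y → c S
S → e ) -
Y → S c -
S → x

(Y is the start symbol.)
Augment with Y' → Y and build the canonical LR(0) collection (I0 = CLOSURE({[Y' → . Y]}), then GOTO on every symbol after a dot until no new states appear). It has 11 states:
  I0: { [S → . e ) -], [S → . x], [Y → . S c -], [Y → . c S], [Y' → . Y] }  — shift
  I1: { [Y → S . c -] }  — shift
  I2: { [Y' → Y .] }  — accept
  I3: { [S → . e ) -], [S → . x], [Y → c . S] }  — shift
  I4: { [S → e . ) -] }  — shift
  I5: { [S → x .] }  — reduce
  I6: { [S → e ) . -] }  — shift
  I7: { [S → e ) - .] }  — reduce
  I8: { [Y → c S .] }  — reduce
  I9: { [Y → S c . -] }  — shift
  I10: { [Y → S c - .] }  — reduce

Every state is either a pure shift/goto state or contains exactly one complete item and nothing to shift — no conflicts. The grammar is LR(0).

Answer: Yes, the grammar is LR(0)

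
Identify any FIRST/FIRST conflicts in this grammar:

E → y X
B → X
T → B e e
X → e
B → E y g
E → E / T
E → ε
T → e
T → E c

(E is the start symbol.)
Yes. E → y X / E → E '/' T on { 'y' }; T → B e e / T → e on { 'e' }; T → B e e / T → E c on { '/', 'y' }

A FIRST/FIRST conflict occurs when two productions N → α and N → β for the same non-terminal have FIRST(α) ∩ FIRST(β) ≠ ∅ (with ε ∈ FIRST of a nullable right-hand side, so two nullable alternatives also conflict).

FIRST sets of the non-terminals at (or reachable through a nullable prefix from) the front of some alternative:
  FIRST(E) = { '/', 'y', ε }
  FIRST(X) = { 'e' }
  FIRST(B) = { '/', 'e', 'y' }

Productions for E:
  E → y X: FIRST = { 'y' }
  E → E / T: FIRST = { '/', 'y' }
  E → ε: FIRST = { ε }
Productions for B:
  B → X: FIRST = { 'e' }
  B → E y g: FIRST = { '/', 'y' }
Productions for T:
  T → B e e: FIRST = { '/', 'e', 'y' }
  T → e: FIRST = { 'e' }
  T → E c: FIRST = { '/', 'c', 'y' }
X has only one production, so no FIRST/FIRST conflict is possible there.

Conflict for E: E → y X and E → E / T
  Overlap: { 'y' }
Conflict for T: T → B e e and T → e
  Overlap: { 'e' }
Conflict for T: T → B e e and T → E c
  Overlap: { '/', 'y' }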